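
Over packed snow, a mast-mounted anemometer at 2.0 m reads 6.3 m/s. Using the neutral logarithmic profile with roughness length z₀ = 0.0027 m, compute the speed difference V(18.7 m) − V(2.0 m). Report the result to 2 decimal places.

2.13 m/s

Log law: V₂ = V₁ · ln(z₂/z₀)/ln(z₁/z₀) = 6.3 × 8.8430/6.6077 = 8.4313 m/s
ΔV = 8.4313 − 6.3 = 2.1313 m/s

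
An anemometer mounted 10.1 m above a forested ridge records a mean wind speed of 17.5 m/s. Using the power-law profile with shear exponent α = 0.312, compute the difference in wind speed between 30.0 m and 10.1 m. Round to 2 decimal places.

7.08 m/s

Power law: V₂ = V₁ · (z₂/z₁)^α = 17.5 × (2.9703)^0.312 = 24.5783 m/s
ΔV = 24.5783 − 17.5 = 7.0783 m/s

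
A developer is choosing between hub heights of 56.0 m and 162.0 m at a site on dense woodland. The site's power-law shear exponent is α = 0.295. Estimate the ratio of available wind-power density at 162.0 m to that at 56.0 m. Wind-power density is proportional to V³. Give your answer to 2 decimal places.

Speed ratio: V_B/V_A = (z_B/z_A)^α = (162.0/56.0)^0.295 = (2.8929)^0.295 = 1.36802
Power-density ratio: P_B/P_A = (V_B/V_A)³ = (1.36802)³ = 2.56020

2.56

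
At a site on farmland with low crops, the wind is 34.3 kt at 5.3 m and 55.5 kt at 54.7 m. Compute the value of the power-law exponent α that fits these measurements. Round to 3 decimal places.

α ≈ 0.206

Power law: V₂/V₁ = (z₂/z₁)^α ⇒ α = ln(V₂/V₁) / ln(z₂/z₁)
α = ln(55.5/34.3) / ln(54.7/5.3) = ln(1.6181) / ln(10.3208)
  = 0.48124 / 2.33416 = 0.20617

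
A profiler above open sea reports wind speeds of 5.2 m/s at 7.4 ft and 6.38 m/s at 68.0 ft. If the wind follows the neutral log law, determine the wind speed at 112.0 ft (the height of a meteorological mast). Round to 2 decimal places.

Log law: V ∝ ln(z/z₀). From the pair, with r = V₁/V₂ = 0.81505,
ln z₀ = (ln z₁ − r·ln z₂)/(1 − r) = (2.0015 − 0.81505×4.2195)/0.18495 = -7.7729 → z₀ = 0.0004210 ft
V₃ = V₁ · ln(z₃/z₀)/ln(z₁/z₀) = 5.2 × 12.4914/9.7744 = 6.6455 m/s

6.65 m/s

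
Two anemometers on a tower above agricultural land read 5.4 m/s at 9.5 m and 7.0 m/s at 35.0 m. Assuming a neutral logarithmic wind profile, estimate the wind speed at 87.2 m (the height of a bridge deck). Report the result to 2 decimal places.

8.12 m/s

Log law: V ∝ ln(z/z₀). From the pair, with r = V₁/V₂ = 0.77143,
ln z₀ = (ln z₁ − r·ln z₂)/(1 − r) = (2.2513 − 0.77143×3.5553)/0.22857 = -2.1499 → z₀ = 0.1165 m
V₃ = V₁ · ln(z₃/z₀)/ln(z₁/z₀) = 5.4 × 6.6181/4.4012 = 8.1200 m/s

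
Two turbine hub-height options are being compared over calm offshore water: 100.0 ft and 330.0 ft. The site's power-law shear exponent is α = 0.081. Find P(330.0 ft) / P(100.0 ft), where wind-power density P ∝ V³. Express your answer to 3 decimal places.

Speed ratio: V_B/V_A = (z_B/z_A)^α = (330.0/100.0)^0.081 = (3.3000)^0.081 = 1.10154
Power-density ratio: P_B/P_A = (V_B/V_A)³ = (1.10154)³ = 1.33659

1.337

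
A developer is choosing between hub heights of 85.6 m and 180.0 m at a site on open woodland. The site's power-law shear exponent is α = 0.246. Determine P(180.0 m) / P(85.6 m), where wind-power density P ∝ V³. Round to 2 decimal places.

1.73

Speed ratio: V_B/V_A = (z_B/z_A)^α = (180.0/85.6)^0.246 = (2.1028)^0.246 = 1.20063
Power-density ratio: P_B/P_A = (V_B/V_A)³ = (1.20063)³ = 1.73071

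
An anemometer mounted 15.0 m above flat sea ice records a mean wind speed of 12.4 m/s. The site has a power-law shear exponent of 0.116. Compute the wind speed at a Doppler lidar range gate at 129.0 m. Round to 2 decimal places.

15.92 m/s

Power-law profile: V₂ = V₁ · (z₂/z₁)^α
V₂ = 12.4 × (129.0/15.0)^0.116 = 12.4 × (8.6000)^0.116
    = 12.4 × 1.2835 = 15.9156 m/s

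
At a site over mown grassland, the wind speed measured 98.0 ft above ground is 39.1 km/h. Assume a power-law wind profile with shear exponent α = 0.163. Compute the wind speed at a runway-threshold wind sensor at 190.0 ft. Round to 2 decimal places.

Power-law profile: V₂ = V₁ · (z₂/z₁)^α
V₂ = 39.1 × (190.0/98.0)^0.163 = 39.1 × (1.9388)^0.163
    = 39.1 × 1.1140 = 43.5556 km/h

43.56 km/h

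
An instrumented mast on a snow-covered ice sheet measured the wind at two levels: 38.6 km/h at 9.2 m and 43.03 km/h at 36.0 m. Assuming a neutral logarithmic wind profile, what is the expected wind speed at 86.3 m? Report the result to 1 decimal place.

Log law: V ∝ ln(z/z₀). From the pair, with r = V₁/V₂ = 0.89705,
ln z₀ = (ln z₁ − r·ln z₂)/(1 − r) = (2.2192 − 0.89705×3.5835)/0.10295 = -9.6685 → z₀ = 0.00006324 m
V₃ = V₁ · ln(z₃/z₀)/ln(z₁/z₀) = 38.6 × 14.1263/11.8877 = 45.8689 km/h

45.9 km/h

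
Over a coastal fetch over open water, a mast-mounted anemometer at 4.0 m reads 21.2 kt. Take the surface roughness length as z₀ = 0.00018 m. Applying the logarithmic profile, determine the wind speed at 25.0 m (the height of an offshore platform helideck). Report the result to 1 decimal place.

25.1 kt

Log law: V(z) ∝ ln(z/z₀), so V₂/V₁ = ln(z₂/z₀) / ln(z₁/z₀).
ln(25.0/0.00018) = 11.8414, ln(4.0/0.00018) = 10.0088
V₂ = 21.2 × 11.8414/10.0088 = 21.2 × 1.1831 = 25.0816 kt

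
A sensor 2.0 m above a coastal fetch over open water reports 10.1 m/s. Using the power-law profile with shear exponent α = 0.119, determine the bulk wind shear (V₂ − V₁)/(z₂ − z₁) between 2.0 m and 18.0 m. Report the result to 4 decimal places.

0.1886 m/s/m

Power law: V₂ = V₁ · (z₂/z₁)^α = 10.1 × (9.0000)^0.119 = 13.1183 m/s
ΔV/Δz = (13.1183 − 10.1)/(18.0 − 2.0) = 3.0183/16.0000 = 0.18864 m/s/m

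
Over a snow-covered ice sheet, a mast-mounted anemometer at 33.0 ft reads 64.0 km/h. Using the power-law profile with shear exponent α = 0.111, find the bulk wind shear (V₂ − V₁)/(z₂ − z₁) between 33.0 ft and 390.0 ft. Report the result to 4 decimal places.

Power law: V₂ = V₁ · (z₂/z₁)^α = 64.0 × (11.8182)^0.111 = 84.1847 km/h
ΔV/Δz = (84.1847 − 64.0)/(390.0 − 33.0) = 20.1847/357.0000 = 0.05654 km/h/ft

0.0565 km/h/ft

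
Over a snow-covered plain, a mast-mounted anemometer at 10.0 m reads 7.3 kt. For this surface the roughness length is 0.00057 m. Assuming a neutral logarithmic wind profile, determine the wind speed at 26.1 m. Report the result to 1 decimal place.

Log law: V(z) ∝ ln(z/z₀), so V₂/V₁ = ln(z₂/z₀) / ln(z₁/z₀).
ln(26.1/0.00057) = 10.7318, ln(10.0/0.00057) = 9.7725
V₂ = 7.3 × 10.7318/9.7725 = 7.3 × 1.0982 = 8.0166 kt

8.0 kt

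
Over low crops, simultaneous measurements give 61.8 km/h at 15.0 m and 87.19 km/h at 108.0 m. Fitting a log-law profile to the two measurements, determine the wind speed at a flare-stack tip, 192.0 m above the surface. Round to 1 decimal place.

94.6 km/h

Log law: V ∝ ln(z/z₀). From the pair, with r = V₁/V₂ = 0.70880,
ln z₀ = (ln z₁ − r·ln z₂)/(1 − r) = (2.7081 − 0.70880×4.6821)/0.29120 = -2.0969 → z₀ = 0.1228 m
V₃ = V₁ · ln(z₃/z₀)/ln(z₁/z₀) = 61.8 × 7.3544/4.8050 = 94.5901 km/h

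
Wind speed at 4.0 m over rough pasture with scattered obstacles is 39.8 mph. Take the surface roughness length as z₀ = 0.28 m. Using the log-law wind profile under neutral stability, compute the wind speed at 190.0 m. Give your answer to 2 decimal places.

97.58 mph

Log law: V(z) ∝ ln(z/z₀), so V₂/V₁ = ln(z₂/z₀) / ln(z₁/z₀).
ln(190.0/0.28) = 6.5200, ln(4.0/0.28) = 2.6593
V₂ = 39.8 × 6.5200/2.6593 = 39.8 × 2.4518 = 97.5819 mph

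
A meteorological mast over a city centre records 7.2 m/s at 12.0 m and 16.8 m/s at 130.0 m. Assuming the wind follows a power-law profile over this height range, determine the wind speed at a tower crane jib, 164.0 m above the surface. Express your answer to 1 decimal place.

18.2 m/s

First find α: α = ln(V₂/V₁)/ln(z₂/z₁) = ln(16.8/7.2)/ln(130.0/12.0) = 0.84730/2.38263 = 0.3556
Extrapolate from 130.0 m to 164.0 m: V₃ = 16.8 × (164.0/130.0)^0.3556 = 16.8 × 1.0861 = 18.2470 m/s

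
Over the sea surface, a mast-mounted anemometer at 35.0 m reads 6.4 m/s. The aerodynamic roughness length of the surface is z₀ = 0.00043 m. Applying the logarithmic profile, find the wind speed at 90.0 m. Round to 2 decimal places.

Log law: V(z) ∝ ln(z/z₀), so V₂/V₁ = ln(z₂/z₀) / ln(z₁/z₀).
ln(90.0/0.00043) = 12.2515, ln(35.0/0.00043) = 11.3071
V₂ = 6.4 × 12.2515/11.3071 = 6.4 × 1.0835 = 6.9346 m/s

6.93 m/s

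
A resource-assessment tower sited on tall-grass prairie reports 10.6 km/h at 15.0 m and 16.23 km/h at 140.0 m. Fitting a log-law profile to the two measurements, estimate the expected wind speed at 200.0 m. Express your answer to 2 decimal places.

Log law: V ∝ ln(z/z₀). From the pair, with r = V₁/V₂ = 0.65311,
ln z₀ = (ln z₁ − r·ln z₂)/(1 − r) = (2.7081 − 0.65311×4.9416)/0.34689 = -1.4973 → z₀ = 0.2237 m
V₃ = V₁ · ln(z₃/z₀)/ln(z₁/z₀) = 10.6 × 6.7956/4.2053 = 17.1290 km/h

17.13 km/h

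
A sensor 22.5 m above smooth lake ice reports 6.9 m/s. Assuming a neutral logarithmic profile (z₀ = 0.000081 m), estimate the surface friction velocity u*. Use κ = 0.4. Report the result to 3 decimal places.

Log law: V(z) = (u*/κ) · ln(z/z₀) ⇒ u* = κ · V / ln(z/z₀)
u* = 0.4 × 6.9 / ln(22.5/0.000081) = 0.4 × 6.9 / 12.5346
   = 2.7600 / 12.5346 = 0.2202 m/s

u* ≈ 0.220 m/s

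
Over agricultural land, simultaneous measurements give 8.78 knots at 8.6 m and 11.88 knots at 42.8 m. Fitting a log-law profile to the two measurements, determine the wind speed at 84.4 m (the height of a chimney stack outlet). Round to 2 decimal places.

Log law: V ∝ ln(z/z₀). From the pair, with r = V₁/V₂ = 0.73906,
ln z₀ = (ln z₁ − r·ln z₂)/(1 − r) = (2.1518 − 0.73906×3.7565)/0.26094 = -2.3934 → z₀ = 0.09132 m
V₃ = V₁ · ln(z₃/z₀)/ln(z₁/z₀) = 8.78 × 6.8289/4.5451 = 13.1917 knots

13.19 knots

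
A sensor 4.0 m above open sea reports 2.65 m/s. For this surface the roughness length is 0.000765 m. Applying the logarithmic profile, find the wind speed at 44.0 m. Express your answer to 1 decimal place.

3.4 m/s

Log law: V(z) ∝ ln(z/z₀), so V₂/V₁ = ln(z₂/z₀) / ln(z₁/z₀).
ln(44.0/0.000765) = 10.9598, ln(4.0/0.000765) = 8.5619
V₂ = 2.65 × 10.9598/8.5619 = 2.65 × 1.2801 = 3.3922 m/s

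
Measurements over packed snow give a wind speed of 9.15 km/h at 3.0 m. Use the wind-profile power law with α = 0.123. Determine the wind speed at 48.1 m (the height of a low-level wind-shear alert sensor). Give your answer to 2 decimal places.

Power-law profile: V₂ = V₁ · (z₂/z₁)^α
V₂ = 9.15 × (48.1/3.0)^0.123 = 9.15 × (16.0333)^0.123
    = 9.15 × 1.4068 = 12.8718 km/h

12.87 km/h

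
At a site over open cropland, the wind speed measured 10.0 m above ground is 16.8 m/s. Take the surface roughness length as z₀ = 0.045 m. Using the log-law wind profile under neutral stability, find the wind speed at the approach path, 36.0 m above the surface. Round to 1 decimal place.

Log law: V(z) ∝ ln(z/z₀), so V₂/V₁ = ln(z₂/z₀) / ln(z₁/z₀).
ln(36.0/0.045) = 6.6846, ln(10.0/0.045) = 5.4037
V₂ = 16.8 × 6.6846/5.4037 = 16.8 × 1.2370 = 20.7824 m/s

20.8 m/s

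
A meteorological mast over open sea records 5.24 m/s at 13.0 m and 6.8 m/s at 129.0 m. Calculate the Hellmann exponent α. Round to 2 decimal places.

Power law: V₂/V₁ = (z₂/z₁)^α ⇒ α = ln(V₂/V₁) / ln(z₂/z₁)
α = ln(6.8/5.24) / ln(129.0/13.0) = ln(1.2977) / ln(9.9231)
  = 0.26060 / 2.29486 = 0.11356

α ≈ 0.11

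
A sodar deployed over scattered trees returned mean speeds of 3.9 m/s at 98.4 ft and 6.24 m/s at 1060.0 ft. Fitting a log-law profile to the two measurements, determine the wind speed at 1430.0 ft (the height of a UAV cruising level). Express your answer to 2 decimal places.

Log law: V ∝ ln(z/z₀). From the pair, with r = V₁/V₂ = 0.62500,
ln z₀ = (ln z₁ − r·ln z₂)/(1 − r) = (4.5890 − 0.62500×6.9660)/0.37500 = 0.6274 → z₀ = 1.873 ft
V₃ = V₁ · ln(z₃/z₀)/ln(z₁/z₀) = 3.9 × 6.6380/3.9616 = 6.5347 m/s

6.53 m/s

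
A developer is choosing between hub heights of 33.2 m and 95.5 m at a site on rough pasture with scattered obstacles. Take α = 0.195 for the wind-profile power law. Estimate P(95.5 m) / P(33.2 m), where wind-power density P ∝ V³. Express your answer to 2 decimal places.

1.86

Speed ratio: V_B/V_A = (z_B/z_A)^α = (95.5/33.2)^0.195 = (2.8765)^0.195 = 1.22879
Power-density ratio: P_B/P_A = (V_B/V_A)³ = (1.22879)³ = 1.85539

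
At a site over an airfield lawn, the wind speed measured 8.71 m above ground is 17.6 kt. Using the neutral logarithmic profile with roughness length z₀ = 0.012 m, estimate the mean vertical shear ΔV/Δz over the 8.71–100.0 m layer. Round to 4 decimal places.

0.0714 kt/m

Log law: V₂ = V₁ · ln(z₂/z₀)/ln(z₁/z₀) = 17.6 × 9.0280/6.5873 = 24.1211 kt
ΔV/Δz = (24.1211 − 17.6)/(100.0 − 8.71) = 6.5211/91.2900 = 0.07143 kt/m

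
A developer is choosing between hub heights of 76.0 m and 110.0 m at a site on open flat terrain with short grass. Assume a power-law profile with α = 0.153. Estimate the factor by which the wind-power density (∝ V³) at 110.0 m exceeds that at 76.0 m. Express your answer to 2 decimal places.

1.18

Speed ratio: V_B/V_A = (z_B/z_A)^α = (110.0/76.0)^0.153 = (1.4474)^0.153 = 1.05820
Power-density ratio: P_B/P_A = (V_B/V_A)³ = (1.05820)³ = 1.18497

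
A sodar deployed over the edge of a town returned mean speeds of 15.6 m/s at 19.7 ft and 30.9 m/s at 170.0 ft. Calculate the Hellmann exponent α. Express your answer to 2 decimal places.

Power law: V₂/V₁ = (z₂/z₁)^α ⇒ α = ln(V₂/V₁) / ln(z₂/z₁)
α = ln(30.9/15.6) / ln(170.0/19.7) = ln(1.9808) / ln(8.6294)
  = 0.68349 / 2.15518 = 0.31714

α ≈ 0.32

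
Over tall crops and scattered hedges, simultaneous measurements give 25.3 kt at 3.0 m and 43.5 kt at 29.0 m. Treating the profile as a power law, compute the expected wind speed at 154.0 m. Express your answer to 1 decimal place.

First find α: α = ln(V₂/V₁)/ln(z₂/z₁) = ln(43.5/25.3)/ln(29.0/3.0) = 0.54196/2.26868 = 0.2389
Extrapolate from 29.0 m to 154.0 m: V₃ = 43.5 × (154.0/29.0)^0.2389 = 43.5 × 1.4901 = 64.8203 kt

64.8 kt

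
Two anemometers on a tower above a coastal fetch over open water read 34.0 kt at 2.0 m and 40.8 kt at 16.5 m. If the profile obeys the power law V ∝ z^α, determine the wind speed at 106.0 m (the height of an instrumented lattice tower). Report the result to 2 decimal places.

First find α: α = ln(V₂/V₁)/ln(z₂/z₁) = ln(40.8/34.0)/ln(16.5/2.0) = 0.18232/2.11021 = 0.0864
Extrapolate from 16.5 m to 106.0 m: V₃ = 40.8 × (106.0/16.5)^0.0864 = 40.8 × 1.1743 = 47.9133 kt

47.91 kt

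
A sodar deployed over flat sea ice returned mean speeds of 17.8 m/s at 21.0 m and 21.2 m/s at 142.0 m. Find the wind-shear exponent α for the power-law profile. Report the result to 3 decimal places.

Power law: V₂/V₁ = (z₂/z₁)^α ⇒ α = ln(V₂/V₁) / ln(z₂/z₁)
α = ln(21.2/17.8) / ln(142.0/21.0) = ln(1.1910) / ln(6.7619)
  = 0.17480 / 1.91130 = 0.09146

α ≈ 0.091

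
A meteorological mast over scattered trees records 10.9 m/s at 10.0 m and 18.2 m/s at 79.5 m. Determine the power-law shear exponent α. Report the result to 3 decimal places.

Power law: V₂/V₁ = (z₂/z₁)^α ⇒ α = ln(V₂/V₁) / ln(z₂/z₁)
α = ln(18.2/10.9) / ln(79.5/10.0) = ln(1.6697) / ln(7.9500)
  = 0.51266 / 2.07317 = 0.24728

α ≈ 0.247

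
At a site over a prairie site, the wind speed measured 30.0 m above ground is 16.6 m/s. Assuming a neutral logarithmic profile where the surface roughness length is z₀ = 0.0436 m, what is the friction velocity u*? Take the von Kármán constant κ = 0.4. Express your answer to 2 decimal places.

u* ≈ 1.02 m/s

Log law: V(z) = (u*/κ) · ln(z/z₀) ⇒ u* = κ · V / ln(z/z₀)
u* = 0.4 × 16.6 / ln(30.0/0.0436) = 0.4 × 16.6 / 6.5339
   = 6.6400 / 6.5339 = 1.0162 m/s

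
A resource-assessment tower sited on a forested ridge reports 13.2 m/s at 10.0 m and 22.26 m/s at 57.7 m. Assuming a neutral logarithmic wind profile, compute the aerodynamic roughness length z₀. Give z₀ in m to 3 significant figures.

Log law: V(z) ∝ ln(z/z₀). With r = V₁/V₂ = 13.2/22.26 = 0.59299,
r · ln(z₂/z₀) = ln(z₁/z₀) ⇒ ln z₀ = (ln z₁ − r·ln z₂)/(1 − r)
ln z₀ = (2.30259 − 0.59299×4.05526) / 0.40701 = -0.2510
z₀ = exp(-0.2510) = 0.7780 m

z₀ ≈ 0.778 m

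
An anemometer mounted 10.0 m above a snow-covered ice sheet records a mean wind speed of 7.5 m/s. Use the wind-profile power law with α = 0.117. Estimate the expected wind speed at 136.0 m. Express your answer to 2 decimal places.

10.18 m/s

Power-law profile: V₂ = V₁ · (z₂/z₁)^α
V₂ = 7.5 × (136.0/10.0)^0.117 = 7.5 × (13.6000)^0.117
    = 7.5 × 1.3571 = 10.1785 m/s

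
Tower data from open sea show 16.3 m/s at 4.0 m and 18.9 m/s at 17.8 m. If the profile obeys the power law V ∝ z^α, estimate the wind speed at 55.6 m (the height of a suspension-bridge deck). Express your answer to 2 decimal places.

First find α: α = ln(V₂/V₁)/ln(z₂/z₁) = ln(18.9/16.3)/ln(17.8/4.0) = 0.14800/1.49290 = 0.0991
Extrapolate from 17.8 m to 55.6 m: V₃ = 18.9 × (55.6/17.8)^0.0991 = 18.9 × 1.1195 = 21.1592 m/s

21.16 m/s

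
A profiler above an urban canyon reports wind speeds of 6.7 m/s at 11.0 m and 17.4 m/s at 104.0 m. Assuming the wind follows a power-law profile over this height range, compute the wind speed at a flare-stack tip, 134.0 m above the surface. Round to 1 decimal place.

First find α: α = ln(V₂/V₁)/ln(z₂/z₁) = ln(17.4/6.7)/ln(104.0/11.0) = 0.95436/2.24650 = 0.4248
Extrapolate from 104.0 m to 134.0 m: V₃ = 17.4 × (134.0/104.0)^0.4248 = 17.4 × 1.1137 = 19.3781 m/s

19.4 m/s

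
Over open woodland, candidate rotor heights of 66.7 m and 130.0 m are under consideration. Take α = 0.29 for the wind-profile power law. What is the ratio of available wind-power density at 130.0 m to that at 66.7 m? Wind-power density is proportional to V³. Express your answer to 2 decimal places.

1.79

Speed ratio: V_B/V_A = (z_B/z_A)^α = (130.0/66.7)^0.29 = (1.9490)^0.29 = 1.21352
Power-density ratio: P_B/P_A = (V_B/V_A)³ = (1.21352)³ = 1.78707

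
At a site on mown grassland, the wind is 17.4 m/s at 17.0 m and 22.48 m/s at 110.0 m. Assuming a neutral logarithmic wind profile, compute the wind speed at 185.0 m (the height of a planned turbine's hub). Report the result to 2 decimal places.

23.89 m/s

Log law: V ∝ ln(z/z₀). From the pair, with r = V₁/V₂ = 0.77402,
ln z₀ = (ln z₁ − r·ln z₂)/(1 − r) = (2.8332 − 0.77402×4.7005)/0.22598 = -3.5625 → z₀ = 0.02837 m
V₃ = V₁ · ln(z₃/z₀)/ln(z₁/z₀) = 17.4 × 8.7829/6.3958 = 23.8943 m/s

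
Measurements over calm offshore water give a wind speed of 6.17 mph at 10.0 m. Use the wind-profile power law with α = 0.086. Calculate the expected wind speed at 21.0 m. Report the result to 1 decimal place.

6.6 mph

Power-law profile: V₂ = V₁ · (z₂/z₁)^α
V₂ = 6.17 × (21.0/10.0)^0.086 = 6.17 × (2.1000)^0.086
    = 6.17 × 1.0659 = 6.5765 mph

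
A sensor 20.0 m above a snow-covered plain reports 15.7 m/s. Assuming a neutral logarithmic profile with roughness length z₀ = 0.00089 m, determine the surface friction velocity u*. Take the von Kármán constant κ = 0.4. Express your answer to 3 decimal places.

Log law: V(z) = (u*/κ) · ln(z/z₀) ⇒ u* = κ · V / ln(z/z₀)
u* = 0.4 × 15.7 / ln(20.0/0.00089) = 0.4 × 15.7 / 10.0200
   = 6.2800 / 10.0200 = 0.6267 m/s

u* ≈ 0.627 m/s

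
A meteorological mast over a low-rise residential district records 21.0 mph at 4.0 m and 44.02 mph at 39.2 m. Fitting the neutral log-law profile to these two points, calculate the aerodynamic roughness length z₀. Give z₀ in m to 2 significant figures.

z₀ ≈ 0.50 m

Log law: V(z) ∝ ln(z/z₀). With r = V₁/V₂ = 21.0/44.02 = 0.47706,
r · ln(z₂/z₀) = ln(z₁/z₀) ⇒ ln z₀ = (ln z₁ − r·ln z₂)/(1 − r)
ln z₀ = (1.38629 − 0.47706×3.66868) / 0.52294 = -0.6958
z₀ = exp(-0.6958) = 0.4987 m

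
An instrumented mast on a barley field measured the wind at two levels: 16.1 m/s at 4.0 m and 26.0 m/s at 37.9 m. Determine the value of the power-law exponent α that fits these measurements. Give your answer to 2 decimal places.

α ≈ 0.21

Power law: V₂/V₁ = (z₂/z₁)^α ⇒ α = ln(V₂/V₁) / ln(z₂/z₁)
α = ln(26.0/16.1) / ln(37.9/4.0) = ln(1.6149) / ln(9.4750)
  = 0.47928 / 2.24866 = 0.21314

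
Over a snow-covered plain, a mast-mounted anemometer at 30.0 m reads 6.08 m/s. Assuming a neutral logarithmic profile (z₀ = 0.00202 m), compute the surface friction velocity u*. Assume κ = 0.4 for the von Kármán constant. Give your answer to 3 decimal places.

u* ≈ 0.253 m/s

Log law: V(z) = (u*/κ) · ln(z/z₀) ⇒ u* = κ · V / ln(z/z₀)
u* = 0.4 × 6.08 / ln(30.0/0.00202) = 0.4 × 6.08 / 9.6059
   = 2.4320 / 9.6059 = 0.2532 m/s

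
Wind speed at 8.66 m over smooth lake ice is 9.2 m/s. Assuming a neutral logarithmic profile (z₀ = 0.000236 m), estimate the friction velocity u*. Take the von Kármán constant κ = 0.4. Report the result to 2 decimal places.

Log law: V(z) = (u*/κ) · ln(z/z₀) ⇒ u* = κ · V / ln(z/z₀)
u* = 0.4 × 9.2 / ln(8.66/0.000236) = 0.4 × 9.2 / 10.5104
   = 3.6800 / 10.5104 = 0.3501 m/s

u* ≈ 0.35 m/s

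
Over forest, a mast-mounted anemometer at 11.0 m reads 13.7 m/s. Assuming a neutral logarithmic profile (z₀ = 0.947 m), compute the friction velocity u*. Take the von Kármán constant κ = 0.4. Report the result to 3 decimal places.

u* ≈ 2.235 m/s

Log law: V(z) = (u*/κ) · ln(z/z₀) ⇒ u* = κ · V / ln(z/z₀)
u* = 0.4 × 13.7 / ln(11.0/0.947) = 0.4 × 13.7 / 2.4524
   = 5.4800 / 2.4524 = 2.2346 m/s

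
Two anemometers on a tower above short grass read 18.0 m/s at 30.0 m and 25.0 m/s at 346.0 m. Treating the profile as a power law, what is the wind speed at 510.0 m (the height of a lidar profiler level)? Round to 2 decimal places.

First find α: α = ln(V₂/V₁)/ln(z₂/z₁) = ln(25.0/18.0)/ln(346.0/30.0) = 0.32850/2.44524 = 0.1343
Extrapolate from 346.0 m to 510.0 m: V₃ = 25.0 × (510.0/346.0)^0.1343 = 25.0 × 1.0535 = 26.3376 m/s

26.34 m/s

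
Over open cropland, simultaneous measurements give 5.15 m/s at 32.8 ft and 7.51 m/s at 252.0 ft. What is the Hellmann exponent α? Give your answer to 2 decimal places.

Power law: V₂/V₁ = (z₂/z₁)^α ⇒ α = ln(V₂/V₁) / ln(z₂/z₁)
α = ln(7.51/5.15) / ln(252.0/32.8) = ln(1.4583) / ln(7.6829)
  = 0.37724 / 2.03900 = 0.18501

α ≈ 0.19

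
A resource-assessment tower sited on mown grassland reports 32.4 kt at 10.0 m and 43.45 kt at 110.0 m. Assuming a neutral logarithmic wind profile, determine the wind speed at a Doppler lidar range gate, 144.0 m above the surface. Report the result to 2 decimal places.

Log law: V ∝ ln(z/z₀). From the pair, with r = V₁/V₂ = 0.74568,
ln z₀ = (ln z₁ − r·ln z₂)/(1 − r) = (2.3026 − 0.74568×4.7005)/0.25432 = -4.7283 → z₀ = 0.008841 m
V₃ = V₁ · ln(z₃/z₀)/ln(z₁/z₀) = 32.4 × 9.6982/7.0309 = 44.6911 kt

44.69 kt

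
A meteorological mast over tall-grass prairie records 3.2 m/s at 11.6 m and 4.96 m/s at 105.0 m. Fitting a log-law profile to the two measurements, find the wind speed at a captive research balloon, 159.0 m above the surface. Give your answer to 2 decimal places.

5.29 m/s

Log law: V ∝ ln(z/z₀). From the pair, with r = V₁/V₂ = 0.64516,
ln z₀ = (ln z₁ − r·ln z₂)/(1 − r) = (2.4510 − 0.64516×4.6540)/0.35484 = -1.5544 → z₀ = 0.2113 m
V₃ = V₁ · ln(z₃/z₀)/ln(z₁/z₀) = 3.2 × 6.6233/4.0054 = 5.2915 m/s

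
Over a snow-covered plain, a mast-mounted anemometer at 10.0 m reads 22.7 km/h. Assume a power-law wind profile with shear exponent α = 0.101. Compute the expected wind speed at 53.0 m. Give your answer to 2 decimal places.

26.86 km/h

Power-law profile: V₂ = V₁ · (z₂/z₁)^α
V₂ = 22.7 × (53.0/10.0)^0.101 = 22.7 × (5.3000)^0.101
    = 22.7 × 1.1835 = 26.8644 km/h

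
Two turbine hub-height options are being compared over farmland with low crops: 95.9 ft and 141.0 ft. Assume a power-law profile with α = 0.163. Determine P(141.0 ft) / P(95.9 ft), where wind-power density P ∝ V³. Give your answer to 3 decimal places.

1.207

Speed ratio: V_B/V_A = (z_B/z_A)^α = (141.0/95.9)^0.163 = (1.4703)^0.163 = 1.06484
Power-density ratio: P_B/P_A = (V_B/V_A)³ = (1.06484)³ = 1.20742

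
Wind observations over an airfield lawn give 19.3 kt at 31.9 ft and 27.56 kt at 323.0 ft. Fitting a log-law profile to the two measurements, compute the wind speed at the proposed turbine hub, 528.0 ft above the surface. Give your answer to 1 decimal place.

Log law: V ∝ ln(z/z₀). From the pair, with r = V₁/V₂ = 0.70029,
ln z₀ = (ln z₁ − r·ln z₂)/(1 − r) = (3.4626 − 0.70029×5.7777)/0.29971 = -1.9466 → z₀ = 0.1428 ft
V₃ = V₁ · ln(z₃/z₀)/ln(z₁/z₀) = 19.3 × 8.2157/5.4092 = 29.3135 kt

29.3 kt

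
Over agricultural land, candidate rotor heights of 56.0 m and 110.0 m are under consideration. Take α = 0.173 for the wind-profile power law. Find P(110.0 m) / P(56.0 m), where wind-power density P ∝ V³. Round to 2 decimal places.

Speed ratio: V_B/V_A = (z_B/z_A)^α = (110.0/56.0)^0.173 = (1.9643)^0.173 = 1.12389
Power-density ratio: P_B/P_A = (V_B/V_A)³ = (1.12389)³ = 1.41962

1.42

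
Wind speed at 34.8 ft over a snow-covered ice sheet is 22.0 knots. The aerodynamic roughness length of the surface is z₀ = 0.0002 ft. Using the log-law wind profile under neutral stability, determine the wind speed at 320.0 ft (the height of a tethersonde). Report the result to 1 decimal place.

Log law: V(z) ∝ ln(z/z₀), so V₂/V₁ = ln(z₂/z₀) / ln(z₁/z₀).
ln(320.0/0.0002) = 14.2855, ln(34.8/0.0002) = 12.0668
V₂ = 22.0 × 14.2855/12.0668 = 22.0 × 1.1839 = 26.0451 knots

26.0 knots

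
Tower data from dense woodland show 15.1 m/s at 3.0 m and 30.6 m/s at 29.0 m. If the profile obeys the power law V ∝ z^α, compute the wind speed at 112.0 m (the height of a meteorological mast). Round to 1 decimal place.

First find α: α = ln(V₂/V₁)/ln(z₂/z₁) = ln(30.6/15.1)/ln(29.0/3.0) = 0.70631/2.26868 = 0.3113
Extrapolate from 29.0 m to 112.0 m: V₃ = 30.6 × (112.0/29.0)^0.3113 = 30.6 × 1.5230 = 46.6031 m/s

46.6 m/s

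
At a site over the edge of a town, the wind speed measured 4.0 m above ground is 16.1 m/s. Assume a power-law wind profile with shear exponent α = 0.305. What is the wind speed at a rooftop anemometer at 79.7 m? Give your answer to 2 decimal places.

Power-law profile: V₂ = V₁ · (z₂/z₁)^α
V₂ = 16.1 × (79.7/4.0)^0.305 = 16.1 × (19.9250)^0.305
    = 16.1 × 2.4907 = 40.0998 m/s

40.10 m/s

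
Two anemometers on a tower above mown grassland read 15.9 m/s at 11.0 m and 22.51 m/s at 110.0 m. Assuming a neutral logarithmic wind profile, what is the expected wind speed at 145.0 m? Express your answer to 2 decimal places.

Log law: V ∝ ln(z/z₀). From the pair, with r = V₁/V₂ = 0.70635,
ln z₀ = (ln z₁ − r·ln z₂)/(1 − r) = (2.3979 − 0.70635×4.7005)/0.29365 = -3.1408 → z₀ = 0.04325 m
V₃ = V₁ · ln(z₃/z₀)/ln(z₁/z₀) = 15.9 × 8.1176/5.5387 = 23.3030 m/s

23.30 m/s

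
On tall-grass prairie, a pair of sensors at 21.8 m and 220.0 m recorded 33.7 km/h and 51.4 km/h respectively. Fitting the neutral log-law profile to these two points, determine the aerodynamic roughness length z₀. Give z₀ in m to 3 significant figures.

z₀ ≈ 0.267 m

Log law: V(z) ∝ ln(z/z₀). With r = V₁/V₂ = 33.7/51.4 = 0.65564,
r · ln(z₂/z₀) = ln(z₁/z₀) ⇒ ln z₀ = (ln z₁ − r·ln z₂)/(1 − r)
ln z₀ = (3.08191 − 0.65564×5.39363) / 0.34436 = -1.3195
z₀ = exp(-1.3195) = 0.2673 m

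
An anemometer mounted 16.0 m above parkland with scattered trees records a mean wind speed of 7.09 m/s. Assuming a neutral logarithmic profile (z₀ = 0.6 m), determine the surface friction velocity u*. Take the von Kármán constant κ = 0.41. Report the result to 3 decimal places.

u* ≈ 0.885 m/s

Log law: V(z) = (u*/κ) · ln(z/z₀) ⇒ u* = κ · V / ln(z/z₀)
u* = 0.41 × 7.09 / ln(16.0/0.6) = 0.41 × 7.09 / 3.2834
   = 2.9069 / 3.2834 = 0.8853 m/s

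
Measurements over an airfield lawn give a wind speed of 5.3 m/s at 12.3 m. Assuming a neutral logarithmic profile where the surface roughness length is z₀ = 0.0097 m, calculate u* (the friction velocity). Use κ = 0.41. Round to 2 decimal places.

u* ≈ 0.30 m/s

Log law: V(z) = (u*/κ) · ln(z/z₀) ⇒ u* = κ · V / ln(z/z₀)
u* = 0.41 × 5.3 / ln(12.3/0.0097) = 0.41 × 5.3 / 7.1452
   = 2.1730 / 7.1452 = 0.3041 m/s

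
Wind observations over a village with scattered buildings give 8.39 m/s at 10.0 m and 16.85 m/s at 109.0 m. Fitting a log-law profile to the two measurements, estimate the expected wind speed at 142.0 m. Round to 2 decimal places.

17.79 m/s

Log law: V ∝ ln(z/z₀). From the pair, with r = V₁/V₂ = 0.49792,
ln z₀ = (ln z₁ − r·ln z₂)/(1 − r) = (2.3026 − 0.49792×4.6913)/0.50208 = -0.0664 → z₀ = 0.9357 m
V₃ = V₁ · ln(z₃/z₀)/ln(z₁/z₀) = 8.39 × 5.0222/2.3690 = 17.7867 m/s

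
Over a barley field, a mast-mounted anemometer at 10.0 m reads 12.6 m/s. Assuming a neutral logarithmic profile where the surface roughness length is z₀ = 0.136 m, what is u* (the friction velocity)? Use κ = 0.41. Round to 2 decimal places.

Log law: V(z) = (u*/κ) · ln(z/z₀) ⇒ u* = κ · V / ln(z/z₀)
u* = 0.41 × 12.6 / ln(10.0/0.136) = 0.41 × 12.6 / 4.2977
   = 5.1660 / 4.2977 = 1.2020 m/s

u* ≈ 1.20 m/s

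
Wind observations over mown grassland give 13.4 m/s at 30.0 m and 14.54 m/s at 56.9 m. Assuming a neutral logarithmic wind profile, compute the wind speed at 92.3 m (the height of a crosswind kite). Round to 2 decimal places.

Log law: V ∝ ln(z/z₀). From the pair, with r = V₁/V₂ = 0.92160,
ln z₀ = (ln z₁ − r·ln z₂)/(1 − r) = (3.4012 − 0.92160×4.0413)/0.07840 = -4.1228 → z₀ = 0.01620 m
V₃ = V₁ · ln(z₃/z₀)/ln(z₁/z₀) = 13.4 × 8.6478/7.5240 = 15.4015 m/s

15.40 m/s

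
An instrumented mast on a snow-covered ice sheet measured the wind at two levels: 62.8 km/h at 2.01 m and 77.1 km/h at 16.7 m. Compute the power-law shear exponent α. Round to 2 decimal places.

α ≈ 0.10

Power law: V₂/V₁ = (z₂/z₁)^α ⇒ α = ln(V₂/V₁) / ln(z₂/z₁)
α = ln(77.1/62.8) / ln(16.7/2.01) = ln(1.2277) / ln(8.3085)
  = 0.20515 / 2.11727 = 0.09689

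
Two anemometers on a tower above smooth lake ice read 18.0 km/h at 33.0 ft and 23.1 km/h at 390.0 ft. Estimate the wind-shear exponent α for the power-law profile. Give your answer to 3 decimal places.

Power law: V₂/V₁ = (z₂/z₁)^α ⇒ α = ln(V₂/V₁) / ln(z₂/z₁)
α = ln(23.1/18.0) / ln(390.0/33.0) = ln(1.2833) / ln(11.8182)
  = 0.24946 / 2.46964 = 0.10101

α ≈ 0.101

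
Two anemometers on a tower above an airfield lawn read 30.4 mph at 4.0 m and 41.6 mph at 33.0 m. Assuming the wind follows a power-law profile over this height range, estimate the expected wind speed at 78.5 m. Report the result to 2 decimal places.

First find α: α = ln(V₂/V₁)/ln(z₂/z₁) = ln(41.6/30.4)/ln(33.0/4.0) = 0.31366/2.11021 = 0.1486
Extrapolate from 33.0 m to 78.5 m: V₃ = 41.6 × (78.5/33.0)^0.1486 = 41.6 × 1.1375 = 47.3188 mph

47.32 mph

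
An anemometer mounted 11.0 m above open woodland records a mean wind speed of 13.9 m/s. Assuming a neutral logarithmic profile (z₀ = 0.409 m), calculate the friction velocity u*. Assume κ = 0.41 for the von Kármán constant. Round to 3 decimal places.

Log law: V(z) = (u*/κ) · ln(z/z₀) ⇒ u* = κ · V / ln(z/z₀)
u* = 0.41 × 13.9 / ln(11.0/0.409) = 0.41 × 13.9 / 3.2919
   = 5.6990 / 3.2919 = 1.7312 m/s

u* ≈ 1.731 m/s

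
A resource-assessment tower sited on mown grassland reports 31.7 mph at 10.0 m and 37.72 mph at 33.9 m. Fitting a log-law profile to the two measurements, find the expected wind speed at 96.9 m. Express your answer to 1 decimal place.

42.9 mph

Log law: V ∝ ln(z/z₀). From the pair, with r = V₁/V₂ = 0.84040,
ln z₀ = (ln z₁ − r·ln z₂)/(1 − r) = (2.3026 − 0.84040×3.5234)/0.15960 = -4.1260 → z₀ = 0.01615 m
V₃ = V₁ · ln(z₃/z₀)/ln(z₁/z₀) = 31.7 × 8.6997/6.4286 = 42.8989 mph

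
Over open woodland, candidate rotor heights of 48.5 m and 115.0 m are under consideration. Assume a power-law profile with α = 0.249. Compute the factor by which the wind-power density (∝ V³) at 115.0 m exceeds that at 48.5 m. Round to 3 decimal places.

Speed ratio: V_B/V_A = (z_B/z_A)^α = (115.0/48.5)^0.249 = (2.3711)^0.249 = 1.23984
Power-density ratio: P_B/P_A = (V_B/V_A)³ = (1.23984)³ = 1.90587

1.906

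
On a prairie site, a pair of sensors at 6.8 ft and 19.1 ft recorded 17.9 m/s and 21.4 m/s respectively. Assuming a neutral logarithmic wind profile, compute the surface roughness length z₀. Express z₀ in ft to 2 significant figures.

z₀ ≈ 0.035 ft

Log law: V(z) ∝ ln(z/z₀). With r = V₁/V₂ = 17.9/21.4 = 0.83645,
r · ln(z₂/z₀) = ln(z₁/z₀) ⇒ ln z₀ = (ln z₁ − r·ln z₂)/(1 − r)
ln z₀ = (1.91692 − 0.83645×2.94969) / 0.16355 = -3.3649
z₀ = exp(-3.3649) = 0.03456 ft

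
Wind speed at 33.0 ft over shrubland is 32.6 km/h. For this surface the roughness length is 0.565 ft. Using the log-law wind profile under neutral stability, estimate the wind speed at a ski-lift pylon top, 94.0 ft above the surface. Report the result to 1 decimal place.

Log law: V(z) ∝ ln(z/z₀), so V₂/V₁ = ln(z₂/z₀) / ln(z₁/z₀).
ln(94.0/0.565) = 5.1142, ln(33.0/0.565) = 4.0674
V₂ = 32.6 × 5.1142/4.0674 = 32.6 × 1.2574 = 40.9899 km/h

41.0 km/h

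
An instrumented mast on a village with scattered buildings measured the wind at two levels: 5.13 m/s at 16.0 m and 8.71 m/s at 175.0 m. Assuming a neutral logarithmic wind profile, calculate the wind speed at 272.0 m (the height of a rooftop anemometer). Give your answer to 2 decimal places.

9.37 m/s

Log law: V ∝ ln(z/z₀). From the pair, with r = V₁/V₂ = 0.58898,
ln z₀ = (ln z₁ − r·ln z₂)/(1 − r) = (2.7726 − 0.58898×5.1648)/0.41102 = -0.6553 → z₀ = 0.5193 m
V₃ = V₁ · ln(z₃/z₀)/ln(z₁/z₀) = 5.13 × 6.2611/3.4279 = 9.3700 m/s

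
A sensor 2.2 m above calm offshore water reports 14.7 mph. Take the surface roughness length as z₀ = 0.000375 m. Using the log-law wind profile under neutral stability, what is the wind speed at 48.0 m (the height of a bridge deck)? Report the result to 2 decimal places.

19.92 mph

Log law: V(z) ∝ ln(z/z₀), so V₂/V₁ = ln(z₂/z₀) / ln(z₁/z₀).
ln(48.0/0.000375) = 11.7598, ln(2.2/0.000375) = 8.6770
V₂ = 14.7 × 11.7598/8.6770 = 14.7 × 1.3553 = 19.9226 mph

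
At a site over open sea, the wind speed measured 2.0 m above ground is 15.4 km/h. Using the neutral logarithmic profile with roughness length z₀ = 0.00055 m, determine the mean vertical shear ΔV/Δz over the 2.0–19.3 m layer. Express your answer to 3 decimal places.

0.246 km/h/m

Log law: V₂ = V₁ · ln(z₂/z₀)/ln(z₁/z₀) = 15.4 × 10.4657/8.1987 = 19.6581 km/h
ΔV/Δz = (19.6581 − 15.4)/(19.3 − 2.0) = 4.2581/17.3000 = 0.24613 km/h/m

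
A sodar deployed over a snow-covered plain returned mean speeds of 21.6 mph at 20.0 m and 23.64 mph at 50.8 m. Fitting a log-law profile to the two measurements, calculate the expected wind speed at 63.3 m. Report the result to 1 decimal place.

Log law: V ∝ ln(z/z₀). From the pair, with r = V₁/V₂ = 0.91371,
ln z₀ = (ln z₁ − r·ln z₂)/(1 − r) = (2.9957 − 0.91371×3.9279)/0.08629 = -6.8742 → z₀ = 0.001034 m
V₃ = V₁ · ln(z₃/z₀)/ln(z₁/z₀) = 21.6 × 11.0221/9.8700 = 24.1214 mph

24.1 mph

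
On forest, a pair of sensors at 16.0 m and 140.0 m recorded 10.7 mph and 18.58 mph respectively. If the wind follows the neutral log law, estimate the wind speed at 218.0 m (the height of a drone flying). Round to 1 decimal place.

Log law: V ∝ ln(z/z₀). From the pair, with r = V₁/V₂ = 0.57589,
ln z₀ = (ln z₁ − r·ln z₂)/(1 − r) = (2.7726 − 0.57589×4.9416)/0.42411 = -0.1727 → z₀ = 0.8414 m
V₃ = V₁ · ln(z₃/z₀)/ln(z₁/z₀) = 10.7 × 5.5572/2.9453 = 20.1888 mph

20.2 mph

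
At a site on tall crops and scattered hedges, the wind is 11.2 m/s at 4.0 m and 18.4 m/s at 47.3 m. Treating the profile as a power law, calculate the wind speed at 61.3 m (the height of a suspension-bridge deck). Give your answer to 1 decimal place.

First find α: α = ln(V₂/V₁)/ln(z₂/z₁) = ln(18.4/11.2)/ln(47.3/4.0) = 0.49644/2.47022 = 0.2010
Extrapolate from 47.3 m to 61.3 m: V₃ = 18.4 × (61.3/47.3)^0.2010 = 18.4 × 1.0535 = 19.3842 m/s

19.4 m/s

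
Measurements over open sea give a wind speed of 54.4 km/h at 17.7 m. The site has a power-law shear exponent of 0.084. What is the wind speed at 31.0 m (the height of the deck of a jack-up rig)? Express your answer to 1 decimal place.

57.0 km/h

Power-law profile: V₂ = V₁ · (z₂/z₁)^α
V₂ = 54.4 × (31.0/17.7)^0.084 = 54.4 × (1.7514)^0.084
    = 54.4 × 1.0482 = 57.0221 km/h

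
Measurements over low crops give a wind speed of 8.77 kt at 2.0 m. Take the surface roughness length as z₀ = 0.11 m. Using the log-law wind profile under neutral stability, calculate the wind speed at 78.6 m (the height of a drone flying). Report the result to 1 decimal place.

19.9 kt

Log law: V(z) ∝ ln(z/z₀), so V₂/V₁ = ln(z₂/z₀) / ln(z₁/z₀).
ln(78.6/0.11) = 6.5716, ln(2.0/0.11) = 2.9004
V₂ = 8.77 × 6.5716/2.9004 = 8.77 × 2.2658 = 19.8707 kt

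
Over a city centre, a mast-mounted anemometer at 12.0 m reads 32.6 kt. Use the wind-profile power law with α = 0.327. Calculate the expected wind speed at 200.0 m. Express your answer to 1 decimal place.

Power-law profile: V₂ = V₁ · (z₂/z₁)^α
V₂ = 32.6 × (200.0/12.0)^0.327 = 32.6 × (16.6667)^0.327
    = 32.6 × 2.5093 = 81.8017 kt

81.8 kt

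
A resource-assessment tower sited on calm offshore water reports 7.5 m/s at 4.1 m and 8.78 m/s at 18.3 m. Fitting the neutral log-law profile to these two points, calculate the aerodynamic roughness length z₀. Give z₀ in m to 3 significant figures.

Log law: V(z) ∝ ln(z/z₀). With r = V₁/V₂ = 7.5/8.78 = 0.85421,
r · ln(z₂/z₀) = ln(z₁/z₀) ⇒ ln z₀ = (ln z₁ − r·ln z₂)/(1 − r)
ln z₀ = (1.41099 − 0.85421×2.90690) / 0.14579 = -7.3541
z₀ = exp(-7.3541) = 0.0006399 m

z₀ ≈ 0.000640 m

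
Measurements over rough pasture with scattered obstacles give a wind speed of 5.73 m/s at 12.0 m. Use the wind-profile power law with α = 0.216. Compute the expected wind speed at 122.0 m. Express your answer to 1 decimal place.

9.5 m/s

Power-law profile: V₂ = V₁ · (z₂/z₁)^α
V₂ = 5.73 × (122.0/12.0)^0.216 = 5.73 × (10.1667)^0.216
    = 5.73 × 1.6503 = 9.4560 m/s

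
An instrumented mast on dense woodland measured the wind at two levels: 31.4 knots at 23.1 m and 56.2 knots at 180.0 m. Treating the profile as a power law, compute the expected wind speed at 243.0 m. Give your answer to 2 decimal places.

First find α: α = ln(V₂/V₁)/ln(z₂/z₁) = ln(56.2/31.4)/ln(180.0/23.1) = 0.58211/2.05312 = 0.2835
Extrapolate from 180.0 m to 243.0 m: V₃ = 56.2 × (243.0/180.0)^0.2835 = 56.2 × 1.0888 = 61.1912 knots

61.19 knots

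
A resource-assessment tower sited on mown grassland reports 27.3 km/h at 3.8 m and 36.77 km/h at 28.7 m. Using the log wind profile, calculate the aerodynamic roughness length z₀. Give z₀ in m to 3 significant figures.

z₀ ≈ 0.0112 m

Log law: V(z) ∝ ln(z/z₀). With r = V₁/V₂ = 27.3/36.77 = 0.74245,
r · ln(z₂/z₀) = ln(z₁/z₀) ⇒ ln z₀ = (ln z₁ − r·ln z₂)/(1 − r)
ln z₀ = (1.33500 − 0.74245×3.35690) / 0.25755 = -4.4937
z₀ = exp(-4.4937) = 0.01118 m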